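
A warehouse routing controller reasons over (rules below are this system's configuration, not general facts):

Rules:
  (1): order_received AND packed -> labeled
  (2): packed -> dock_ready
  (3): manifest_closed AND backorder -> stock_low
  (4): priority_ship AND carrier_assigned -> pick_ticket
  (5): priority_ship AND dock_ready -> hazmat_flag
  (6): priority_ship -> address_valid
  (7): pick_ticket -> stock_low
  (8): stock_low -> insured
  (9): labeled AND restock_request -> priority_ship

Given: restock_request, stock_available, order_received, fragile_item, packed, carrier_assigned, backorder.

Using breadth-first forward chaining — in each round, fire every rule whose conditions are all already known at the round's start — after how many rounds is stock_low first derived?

Round 1 — (1), (2), derive labeled, dock_ready.
Round 2 — (9), derive priority_ship.
Round 3 — (4), (5), (6), derive pick_ticket, hazmat_flag, address_valid.
Round 4 — (7), derive stock_low.
stock_low first appears in round 4.

4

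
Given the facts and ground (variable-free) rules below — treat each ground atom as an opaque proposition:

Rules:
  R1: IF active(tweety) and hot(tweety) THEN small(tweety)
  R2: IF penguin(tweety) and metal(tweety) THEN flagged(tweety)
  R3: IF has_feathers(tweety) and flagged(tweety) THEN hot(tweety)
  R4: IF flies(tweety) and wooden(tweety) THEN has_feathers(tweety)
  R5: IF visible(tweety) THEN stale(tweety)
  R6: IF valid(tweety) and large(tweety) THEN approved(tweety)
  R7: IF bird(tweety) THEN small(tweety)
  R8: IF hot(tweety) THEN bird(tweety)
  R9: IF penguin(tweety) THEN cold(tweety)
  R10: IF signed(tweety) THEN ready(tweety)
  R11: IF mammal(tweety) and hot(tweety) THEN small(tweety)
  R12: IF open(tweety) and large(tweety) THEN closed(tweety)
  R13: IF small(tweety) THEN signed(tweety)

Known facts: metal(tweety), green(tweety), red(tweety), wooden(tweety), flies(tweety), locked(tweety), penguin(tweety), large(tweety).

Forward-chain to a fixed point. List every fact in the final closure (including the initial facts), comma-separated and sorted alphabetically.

bird(tweety), cold(tweety), flagged(tweety), flies(tweety), green(tweety), has_feathers(tweety), hot(tweety), large(tweety), locked(tweety), metal(tweety), penguin(tweety), ready(tweety), red(tweety), signed(tweety), small(tweety), wooden(tweety)

Round 1 fires R2, R4, R9, giving flagged(tweety), has_feathers(tweety), cold(tweety).
Round 2 fires R3, giving hot(tweety).
Round 3 fires R8, giving bird(tweety).
Round 4 fires R7, giving small(tweety).
Round 5 fires R13, giving signed(tweety).
Round 6 fires R10, giving ready(tweety).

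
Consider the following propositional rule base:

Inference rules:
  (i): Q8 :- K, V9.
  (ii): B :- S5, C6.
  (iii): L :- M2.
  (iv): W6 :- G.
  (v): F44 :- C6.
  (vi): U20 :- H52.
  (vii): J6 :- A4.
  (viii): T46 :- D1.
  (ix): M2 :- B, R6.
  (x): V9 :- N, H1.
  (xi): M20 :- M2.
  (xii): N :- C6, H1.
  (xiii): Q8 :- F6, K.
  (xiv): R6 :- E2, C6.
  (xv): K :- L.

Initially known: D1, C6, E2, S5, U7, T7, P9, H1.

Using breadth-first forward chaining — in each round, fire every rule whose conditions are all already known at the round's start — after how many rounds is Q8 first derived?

Round 1: (ii) [B :- S5, C6.]; (v) [F44 :- C6.]; (viii) [T46 :- D1.]; (xii) [N :- C6, H1.]; (xiv) [R6 :- E2, C6.]. New: B, F44, T46, N, R6.
Round 2: (ix) [M2 :- B, R6.]; (x) [V9 :- N, H1.]. New: M2, V9.
Round 3: (iii) [L :- M2.]; (xi) [M20 :- M2.]. New: L, M20.
Round 4: (xv) [K :- L.]. New: K.
Round 5: (i) [Q8 :- K, V9.]. New: Q8.
Q8 first appears in round 5.

5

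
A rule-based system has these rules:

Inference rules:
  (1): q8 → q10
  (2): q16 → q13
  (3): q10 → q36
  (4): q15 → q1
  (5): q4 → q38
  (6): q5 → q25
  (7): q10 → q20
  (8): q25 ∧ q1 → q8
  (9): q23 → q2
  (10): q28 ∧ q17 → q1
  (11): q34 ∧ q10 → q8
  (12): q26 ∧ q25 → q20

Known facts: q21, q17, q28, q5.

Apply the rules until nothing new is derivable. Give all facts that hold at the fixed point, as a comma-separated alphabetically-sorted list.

q1, q10, q17, q20, q21, q25, q28, q36, q5, q8

Round 1: (6) [q5 → q25]; (10) [q28 ∧ q17 → q1]. New: q25, q1.
Round 2: (8) [q25 ∧ q1 → q8]. New: q8.
Round 3: (1) [q8 → q10]. New: q10.
Round 4: (3) [q10 → q36]; (7) [q10 → q20]. New: q36, q20.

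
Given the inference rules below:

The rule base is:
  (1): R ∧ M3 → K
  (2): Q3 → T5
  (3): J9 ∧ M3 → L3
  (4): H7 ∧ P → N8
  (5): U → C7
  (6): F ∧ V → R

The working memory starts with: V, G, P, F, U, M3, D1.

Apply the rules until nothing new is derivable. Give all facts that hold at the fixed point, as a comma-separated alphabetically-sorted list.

C7, D1, F, G, K, M3, P, R, U, V

Round 1: (5) [U → C7]; (6) [F ∧ V → R]. Adds C7, R.
Round 2: (1) [R ∧ M3 → K]. Adds K.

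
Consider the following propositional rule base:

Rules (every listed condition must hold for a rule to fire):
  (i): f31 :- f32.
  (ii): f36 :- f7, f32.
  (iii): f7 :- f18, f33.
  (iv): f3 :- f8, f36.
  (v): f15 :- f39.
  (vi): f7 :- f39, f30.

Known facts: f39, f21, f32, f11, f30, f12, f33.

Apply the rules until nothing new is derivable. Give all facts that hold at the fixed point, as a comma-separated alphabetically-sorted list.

f11, f12, f15, f21, f30, f31, f32, f33, f36, f39, f7

Round 1 fires (i), (v), (vi), giving f31, f15, f7.
Round 2 fires (ii), giving f36.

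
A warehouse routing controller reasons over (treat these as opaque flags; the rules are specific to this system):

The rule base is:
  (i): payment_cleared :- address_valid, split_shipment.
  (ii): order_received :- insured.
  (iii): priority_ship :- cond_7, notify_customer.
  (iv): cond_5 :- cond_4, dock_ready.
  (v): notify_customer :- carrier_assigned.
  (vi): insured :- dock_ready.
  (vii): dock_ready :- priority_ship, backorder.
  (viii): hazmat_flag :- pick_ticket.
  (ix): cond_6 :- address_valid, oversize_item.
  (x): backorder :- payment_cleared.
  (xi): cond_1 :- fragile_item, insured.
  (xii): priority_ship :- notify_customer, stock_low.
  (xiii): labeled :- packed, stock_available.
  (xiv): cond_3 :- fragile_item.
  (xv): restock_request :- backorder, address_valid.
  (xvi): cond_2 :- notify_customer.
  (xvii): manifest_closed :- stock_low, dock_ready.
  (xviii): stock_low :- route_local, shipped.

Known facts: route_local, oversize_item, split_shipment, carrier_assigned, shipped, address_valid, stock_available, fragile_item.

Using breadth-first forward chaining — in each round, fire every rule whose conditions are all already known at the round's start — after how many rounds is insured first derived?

Round 1: (i) [payment_cleared :- address_valid, split_shipment.]; (v) [notify_customer :- carrier_assigned.]; (ix) [cond_6 :- address_valid, oversize_item.]; (xiv) [cond_3 :- fragile_item.]; (xviii) [stock_low :- route_local, shipped.]. Adds payment_cleared, notify_customer, cond_6, cond_3, stock_low.
Round 2: (x) [backorder :- payment_cleared.]; (xii) [priority_ship :- notify_customer, stock_low.]; (xvi) [cond_2 :- notify_customer.]. Adds backorder, priority_ship, cond_2.
Round 3: (vii) [dock_ready :- priority_ship, backorder.]; (xv) [restock_request :- backorder, address_valid.]. Adds dock_ready, restock_request.
Round 4: (vi) [insured :- dock_ready.]; (xvii) [manifest_closed :- stock_low, dock_ready.]. Adds insured, manifest_closed.
insured first appears in round 4.

4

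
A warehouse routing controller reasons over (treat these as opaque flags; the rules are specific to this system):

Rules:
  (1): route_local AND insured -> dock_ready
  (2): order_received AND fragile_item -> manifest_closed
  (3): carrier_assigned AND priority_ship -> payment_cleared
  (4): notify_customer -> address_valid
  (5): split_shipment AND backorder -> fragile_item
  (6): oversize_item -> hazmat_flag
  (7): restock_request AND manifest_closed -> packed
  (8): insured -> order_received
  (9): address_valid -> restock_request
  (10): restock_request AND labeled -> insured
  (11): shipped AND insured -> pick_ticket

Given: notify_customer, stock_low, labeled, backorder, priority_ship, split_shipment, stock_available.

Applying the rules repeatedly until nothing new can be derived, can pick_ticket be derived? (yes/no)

no

Round 1 — (4), (5), derive address_valid, fragile_item.
Round 2 — (9), derive restock_request.
Round 3 — (10), derive insured.
Round 4 — (8), derive order_received.
Round 5 — (2), derive manifest_closed.
Round 6 — (7), derive packed.
Fixed point reached. pick_ticket is concluded only by (11); (11) needs shipped (never derived).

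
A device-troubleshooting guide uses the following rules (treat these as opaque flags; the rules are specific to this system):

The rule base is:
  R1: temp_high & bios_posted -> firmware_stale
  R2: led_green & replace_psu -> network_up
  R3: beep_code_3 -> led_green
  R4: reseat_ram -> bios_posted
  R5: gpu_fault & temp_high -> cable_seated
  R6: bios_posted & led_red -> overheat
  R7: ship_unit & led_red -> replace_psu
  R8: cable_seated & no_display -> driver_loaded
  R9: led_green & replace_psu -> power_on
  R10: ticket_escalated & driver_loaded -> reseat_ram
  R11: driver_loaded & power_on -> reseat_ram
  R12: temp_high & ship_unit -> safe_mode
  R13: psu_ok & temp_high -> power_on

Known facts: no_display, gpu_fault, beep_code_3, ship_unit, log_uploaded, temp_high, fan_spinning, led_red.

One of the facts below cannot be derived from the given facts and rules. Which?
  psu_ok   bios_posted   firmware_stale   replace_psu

Round 1 — R3, R5, R7, R12, derive led_green, cable_seated, replace_psu, safe_mode.
Round 2 — R2, R8, R9, derive network_up, driver_loaded, power_on.
Round 3 — R11, derive reseat_ram.
Round 4 — R4, derive bios_posted.
Round 5 — R1, R6, derive firmware_stale, overheat.
Derived: bios_posted (round 4), replace_psu (round 1), firmware_stale (round 5). psu_ok never appears in any round.

psu_ok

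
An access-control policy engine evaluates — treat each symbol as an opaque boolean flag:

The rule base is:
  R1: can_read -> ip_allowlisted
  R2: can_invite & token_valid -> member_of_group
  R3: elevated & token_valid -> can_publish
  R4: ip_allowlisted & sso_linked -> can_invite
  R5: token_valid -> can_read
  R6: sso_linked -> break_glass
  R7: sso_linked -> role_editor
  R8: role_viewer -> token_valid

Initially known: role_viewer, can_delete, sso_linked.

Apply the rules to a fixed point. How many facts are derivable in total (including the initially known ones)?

10

[1] R6 [sso_linked -> break_glass]; R7 [sso_linked -> role_editor]; R8 [role_viewer -> token_valid]. ⇒ new: break_glass, role_editor, token_valid.
[2] R5 [token_valid -> can_read]. ⇒ new: can_read.
[3] R1 [can_read -> ip_allowlisted]. ⇒ new: ip_allowlisted.
[4] R4 [ip_allowlisted & sso_linked -> can_invite]. ⇒ new: can_invite.
[5] R2 [can_invite & token_valid -> member_of_group]. ⇒ new: member_of_group.
Closure: {break_glass, can_delete, can_invite, can_read, ip_allowlisted, member_of_group, role_editor, role_viewer, sso_linked, token_valid} — 10 facts.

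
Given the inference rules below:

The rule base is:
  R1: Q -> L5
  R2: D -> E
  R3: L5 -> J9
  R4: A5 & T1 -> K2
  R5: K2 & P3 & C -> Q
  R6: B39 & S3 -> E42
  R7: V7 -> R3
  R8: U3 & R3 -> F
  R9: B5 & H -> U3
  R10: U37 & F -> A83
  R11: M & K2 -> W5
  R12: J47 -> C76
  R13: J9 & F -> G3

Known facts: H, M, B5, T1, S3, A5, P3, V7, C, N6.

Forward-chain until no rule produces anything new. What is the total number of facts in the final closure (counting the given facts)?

Round 1 fires R4, R7, R9, giving K2, R3, U3.
Round 2 fires R5, R8, R11, giving Q, F, W5.
Round 3 fires R1, giving L5.
Round 4 fires R3, giving J9.
Round 5 fires R13, giving G3.
Closure: {A5, B5, C, F, G3, H, J9, K2, L5, M, N6, P3, Q, R3, S3, T1, U3, V7, W5} — 19 facts.

19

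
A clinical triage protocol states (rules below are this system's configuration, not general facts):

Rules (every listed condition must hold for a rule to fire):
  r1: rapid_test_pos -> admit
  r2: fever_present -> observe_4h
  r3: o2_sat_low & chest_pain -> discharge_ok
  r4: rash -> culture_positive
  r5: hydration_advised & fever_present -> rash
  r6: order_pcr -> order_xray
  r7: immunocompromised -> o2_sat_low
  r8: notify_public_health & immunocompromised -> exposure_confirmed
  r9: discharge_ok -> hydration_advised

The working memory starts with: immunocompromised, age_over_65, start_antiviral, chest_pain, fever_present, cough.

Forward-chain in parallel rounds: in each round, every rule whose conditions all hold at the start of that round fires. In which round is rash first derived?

Round 1 — r2, r7, derive observe_4h, o2_sat_low.
Round 2 — r3, derive discharge_ok.
Round 3 — r9, derive hydration_advised.
Round 4 — r5, derive rash.
rash first appears in round 4.

4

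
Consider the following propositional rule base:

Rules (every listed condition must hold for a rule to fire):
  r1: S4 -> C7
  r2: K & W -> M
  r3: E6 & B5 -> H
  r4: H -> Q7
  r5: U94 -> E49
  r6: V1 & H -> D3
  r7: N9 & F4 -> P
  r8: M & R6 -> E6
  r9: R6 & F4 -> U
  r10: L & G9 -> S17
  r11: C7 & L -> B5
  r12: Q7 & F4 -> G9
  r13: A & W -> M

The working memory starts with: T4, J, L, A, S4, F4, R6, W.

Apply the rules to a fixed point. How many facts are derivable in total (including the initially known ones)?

Round 1: r1 [S4 -> C7]; r9 [R6 & F4 -> U]; r13 [A & W -> M]. Adds C7, U, M.
Round 2: r8 [M & R6 -> E6]; r11 [C7 & L -> B5]. Adds E6, B5.
Round 3: r3 [E6 & B5 -> H]. Adds H.
Round 4: r4 [H -> Q7]. Adds Q7.
Round 5: r12 [Q7 & F4 -> G9]. Adds G9.
Round 6: r10 [L & G9 -> S17]. Adds S17.
Closure: {A, B5, C7, E6, F4, G9, H, J, L, M, Q7, R6, S17, S4, T4, U, W} — 17 facts.

17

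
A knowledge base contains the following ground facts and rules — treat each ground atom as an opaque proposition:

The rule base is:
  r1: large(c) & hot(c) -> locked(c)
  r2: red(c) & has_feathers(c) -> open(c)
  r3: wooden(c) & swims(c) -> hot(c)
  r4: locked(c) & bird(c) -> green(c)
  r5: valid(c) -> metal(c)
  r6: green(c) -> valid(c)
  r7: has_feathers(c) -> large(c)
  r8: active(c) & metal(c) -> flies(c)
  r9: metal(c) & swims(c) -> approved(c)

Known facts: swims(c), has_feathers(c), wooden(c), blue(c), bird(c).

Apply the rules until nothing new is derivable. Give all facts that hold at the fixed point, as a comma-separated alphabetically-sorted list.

Round 1 — r3, r7, derive hot(c), large(c).
Round 2 — r1, derive locked(c).
Round 3 — r4, derive green(c).
Round 4 — r6, derive valid(c).
Round 5 — r5, derive metal(c).
Round 6 — r9, derive approved(c).

approved(c), bird(c), blue(c), green(c), has_feathers(c), hot(c), large(c), locked(c), metal(c), swims(c), valid(c), wooden(c)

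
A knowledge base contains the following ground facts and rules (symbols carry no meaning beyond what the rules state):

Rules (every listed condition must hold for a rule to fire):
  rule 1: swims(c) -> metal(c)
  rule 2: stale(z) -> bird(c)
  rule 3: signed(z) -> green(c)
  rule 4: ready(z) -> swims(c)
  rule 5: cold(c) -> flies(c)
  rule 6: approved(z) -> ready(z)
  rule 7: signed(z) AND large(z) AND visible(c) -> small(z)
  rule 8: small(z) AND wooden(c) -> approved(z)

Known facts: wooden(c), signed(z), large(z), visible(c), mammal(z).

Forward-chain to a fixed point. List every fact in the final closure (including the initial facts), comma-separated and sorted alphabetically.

approved(z), green(c), large(z), mammal(z), metal(c), ready(z), signed(z), small(z), swims(c), visible(c), wooden(c)

Round 1 — rule 3, rule 7, derive green(c), small(z).
Round 2 — rule 8, derive approved(z).
Round 3 — rule 6, derive ready(z).
Round 4 — rule 4, derive swims(c).
Round 5 — rule 1, derive metal(c).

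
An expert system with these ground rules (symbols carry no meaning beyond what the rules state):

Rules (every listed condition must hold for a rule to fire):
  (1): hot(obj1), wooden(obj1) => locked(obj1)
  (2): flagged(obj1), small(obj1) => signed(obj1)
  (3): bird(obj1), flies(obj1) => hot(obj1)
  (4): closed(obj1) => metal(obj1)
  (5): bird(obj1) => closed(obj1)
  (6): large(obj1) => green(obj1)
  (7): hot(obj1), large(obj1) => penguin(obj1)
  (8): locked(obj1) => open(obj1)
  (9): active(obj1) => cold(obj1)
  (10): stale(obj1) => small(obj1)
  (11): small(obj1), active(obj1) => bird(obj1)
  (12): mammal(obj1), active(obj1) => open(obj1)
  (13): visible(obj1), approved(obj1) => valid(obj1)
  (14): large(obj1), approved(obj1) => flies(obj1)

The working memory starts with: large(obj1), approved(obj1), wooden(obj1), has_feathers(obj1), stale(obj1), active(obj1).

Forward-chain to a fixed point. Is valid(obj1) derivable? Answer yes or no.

Round 1: (6) [large(obj1) => green(obj1)]; (9) [active(obj1) => cold(obj1)]; (10) [stale(obj1) => small(obj1)]; (14) [large(obj1), approved(obj1) => flies(obj1)]. Adds green(obj1), cold(obj1), small(obj1), flies(obj1).
Round 2: (11) [small(obj1), active(obj1) => bird(obj1)]. Adds bird(obj1).
Round 3: (3) [bird(obj1), flies(obj1) => hot(obj1)]; (5) [bird(obj1) => closed(obj1)]. Adds hot(obj1), closed(obj1).
Round 4: (1) [hot(obj1), wooden(obj1) => locked(obj1)]; (4) [closed(obj1) => metal(obj1)]; (7) [hot(obj1), large(obj1) => penguin(obj1)]. Adds locked(obj1), metal(obj1), penguin(obj1).
Round 5: (8) [locked(obj1) => open(obj1)]. Adds open(obj1).
Fixed point reached. valid(obj1) is concluded only by (13); (13) needs visible(obj1) (never derived).

no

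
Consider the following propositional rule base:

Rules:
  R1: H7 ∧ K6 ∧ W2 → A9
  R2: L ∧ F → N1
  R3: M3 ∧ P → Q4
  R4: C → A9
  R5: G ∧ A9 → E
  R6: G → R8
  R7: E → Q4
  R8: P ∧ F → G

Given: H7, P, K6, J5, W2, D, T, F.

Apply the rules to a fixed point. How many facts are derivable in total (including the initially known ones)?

Round 1: R1 [H7 ∧ K6 ∧ W2 → A9]; R8 [P ∧ F → G]. New: A9, G.
Round 2: R5 [G ∧ A9 → E]; R6 [G → R8]. New: E, R8.
Round 3: R7 [E → Q4]. New: Q4.
Closure: {A9, D, E, F, G, H7, J5, K6, P, Q4, R8, T, W2} — 13 facts.

13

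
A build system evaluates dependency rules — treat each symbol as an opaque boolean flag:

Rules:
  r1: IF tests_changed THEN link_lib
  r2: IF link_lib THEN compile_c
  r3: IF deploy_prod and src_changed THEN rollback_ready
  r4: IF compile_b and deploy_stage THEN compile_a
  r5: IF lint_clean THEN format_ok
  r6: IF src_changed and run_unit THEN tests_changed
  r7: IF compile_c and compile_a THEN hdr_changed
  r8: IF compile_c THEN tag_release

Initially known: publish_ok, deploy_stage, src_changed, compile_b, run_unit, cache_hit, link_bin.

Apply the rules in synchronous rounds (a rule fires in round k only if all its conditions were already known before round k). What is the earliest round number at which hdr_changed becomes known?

4

Round 1: r4 [IF compile_b and deploy_stage THEN compile_a]; r6 [IF src_changed and run_unit THEN tests_changed]. Adds compile_a, tests_changed.
Round 2: r1 [IF tests_changed THEN link_lib]. Adds link_lib.
Round 3: r2 [IF link_lib THEN compile_c]. Adds compile_c.
Round 4: r7 [IF compile_c and compile_a THEN hdr_changed]; r8 [IF compile_c THEN tag_release]. Adds hdr_changed, tag_release.
hdr_changed first appears in round 4.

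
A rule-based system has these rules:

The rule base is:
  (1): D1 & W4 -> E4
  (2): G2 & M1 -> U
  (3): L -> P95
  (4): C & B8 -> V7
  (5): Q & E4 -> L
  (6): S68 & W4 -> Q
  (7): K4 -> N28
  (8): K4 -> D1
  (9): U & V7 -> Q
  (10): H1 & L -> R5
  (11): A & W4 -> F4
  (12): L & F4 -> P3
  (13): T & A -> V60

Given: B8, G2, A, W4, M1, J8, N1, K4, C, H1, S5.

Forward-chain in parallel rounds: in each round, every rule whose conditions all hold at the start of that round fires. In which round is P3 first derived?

4

Round 1: (2) [G2 & M1 -> U]; (4) [C & B8 -> V7]; (7) [K4 -> N28]; (8) [K4 -> D1]; (11) [A & W4 -> F4]. Adds U, V7, N28, D1, F4.
Round 2: (1) [D1 & W4 -> E4]; (9) [U & V7 -> Q]. Adds E4, Q.
Round 3: (5) [Q & E4 -> L]. Adds L.
Round 4: (3) [L -> P95]; (10) [H1 & L -> R5]; (12) [L & F4 -> P3]. Adds P95, R5, P3.
P3 first appears in round 4.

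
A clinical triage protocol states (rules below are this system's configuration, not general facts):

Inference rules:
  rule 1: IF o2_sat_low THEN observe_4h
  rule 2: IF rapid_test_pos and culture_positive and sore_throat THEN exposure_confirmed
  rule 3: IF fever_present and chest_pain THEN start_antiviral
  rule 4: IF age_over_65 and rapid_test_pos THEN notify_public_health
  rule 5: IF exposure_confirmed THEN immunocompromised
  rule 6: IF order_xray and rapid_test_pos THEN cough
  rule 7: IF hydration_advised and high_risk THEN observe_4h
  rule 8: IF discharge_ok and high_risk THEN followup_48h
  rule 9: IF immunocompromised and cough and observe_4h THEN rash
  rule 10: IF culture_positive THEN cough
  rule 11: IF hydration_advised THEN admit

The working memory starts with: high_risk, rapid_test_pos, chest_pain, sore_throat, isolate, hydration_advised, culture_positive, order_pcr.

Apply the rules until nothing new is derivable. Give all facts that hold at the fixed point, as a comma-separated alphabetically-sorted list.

Round 1: rule 2 [IF rapid_test_pos and culture_positive and sore_throat THEN exposure_confirmed]; rule 7 [IF hydration_advised and high_risk THEN observe_4h]; rule 10 [IF culture_positive THEN cough]; rule 11 [IF hydration_advised THEN admit]. Adds exposure_confirmed, observe_4h, cough, admit.
Round 2: rule 5 [IF exposure_confirmed THEN immunocompromised]. Adds immunocompromised.
Round 3: rule 9 [IF immunocompromised and cough and observe_4h THEN rash]. Adds rash.

admit, chest_pain, cough, culture_positive, exposure_confirmed, high_risk, hydration_advised, immunocompromised, isolate, observe_4h, order_pcr, rapid_test_pos, rash, sore_throat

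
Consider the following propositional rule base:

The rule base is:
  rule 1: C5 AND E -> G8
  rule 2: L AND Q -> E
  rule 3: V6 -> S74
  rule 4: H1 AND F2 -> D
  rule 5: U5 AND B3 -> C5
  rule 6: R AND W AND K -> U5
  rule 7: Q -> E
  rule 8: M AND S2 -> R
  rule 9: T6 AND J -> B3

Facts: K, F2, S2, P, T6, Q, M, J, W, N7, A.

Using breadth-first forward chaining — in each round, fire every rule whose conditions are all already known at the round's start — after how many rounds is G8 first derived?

Round 1 fires rule 7, rule 8, rule 9, giving E, R, B3.
Round 2 fires rule 6, giving U5.
Round 3 fires rule 5, giving C5.
Round 4 fires rule 1, giving G8.
G8 first appears in round 4.

4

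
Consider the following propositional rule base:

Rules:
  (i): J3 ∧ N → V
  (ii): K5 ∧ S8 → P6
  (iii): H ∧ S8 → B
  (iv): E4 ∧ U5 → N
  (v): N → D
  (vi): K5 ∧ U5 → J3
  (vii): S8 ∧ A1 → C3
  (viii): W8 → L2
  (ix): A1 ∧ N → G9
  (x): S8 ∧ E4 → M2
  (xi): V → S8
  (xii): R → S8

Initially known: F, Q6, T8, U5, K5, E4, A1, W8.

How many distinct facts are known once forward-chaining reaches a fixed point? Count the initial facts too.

Round 1: (iv) [E4 ∧ U5 → N]; (vi) [K5 ∧ U5 → J3]; (viii) [W8 → L2]. Adds N, J3, L2.
Round 2: (i) [J3 ∧ N → V]; (v) [N → D]; (ix) [A1 ∧ N → G9]. Adds V, D, G9.
Round 3: (xi) [V → S8]. Adds S8.
Round 4: (ii) [K5 ∧ S8 → P6]; (vii) [S8 ∧ A1 → C3]; (x) [S8 ∧ E4 → M2]. Adds P6, C3, M2.
Closure: {A1, C3, D, E4, F, G9, J3, K5, L2, M2, N, P6, Q6, S8, T8, U5, V, W8} — 18 facts.

18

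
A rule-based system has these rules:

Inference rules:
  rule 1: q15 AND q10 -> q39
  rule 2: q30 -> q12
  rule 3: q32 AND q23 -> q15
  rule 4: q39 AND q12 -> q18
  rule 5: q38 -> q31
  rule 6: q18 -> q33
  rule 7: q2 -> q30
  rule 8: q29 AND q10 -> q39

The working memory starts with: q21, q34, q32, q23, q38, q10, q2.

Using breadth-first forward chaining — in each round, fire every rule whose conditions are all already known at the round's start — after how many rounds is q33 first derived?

4

[1] rule 3 [q32 AND q23 -> q15]; rule 5 [q38 -> q31]; rule 7 [q2 -> q30]. ⇒ new: q15, q31, q30.
[2] rule 1 [q15 AND q10 -> q39]; rule 2 [q30 -> q12]. ⇒ new: q39, q12.
[3] rule 4 [q39 AND q12 -> q18]. ⇒ new: q18.
[4] rule 6 [q18 -> q33]. ⇒ new: q33.
q33 first appears in round 4.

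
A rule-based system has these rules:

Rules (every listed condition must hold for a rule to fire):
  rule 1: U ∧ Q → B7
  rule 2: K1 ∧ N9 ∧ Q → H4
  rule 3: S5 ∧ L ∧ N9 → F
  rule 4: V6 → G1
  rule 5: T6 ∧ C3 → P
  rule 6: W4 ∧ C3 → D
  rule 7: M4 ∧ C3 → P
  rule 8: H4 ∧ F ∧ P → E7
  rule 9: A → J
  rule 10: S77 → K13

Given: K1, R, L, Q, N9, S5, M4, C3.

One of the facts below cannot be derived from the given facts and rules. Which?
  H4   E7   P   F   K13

K13

Round 1: rule 2 [K1 ∧ N9 ∧ Q → H4]; rule 3 [S5 ∧ L ∧ N9 → F]; rule 7 [M4 ∧ C3 → P]. Adds H4, F, P.
Round 2: rule 8 [H4 ∧ F ∧ P → E7]. Adds E7.
Derived: P (round 1), F (round 1), H4 (round 1), E7 (round 2). K13 never appears in any round.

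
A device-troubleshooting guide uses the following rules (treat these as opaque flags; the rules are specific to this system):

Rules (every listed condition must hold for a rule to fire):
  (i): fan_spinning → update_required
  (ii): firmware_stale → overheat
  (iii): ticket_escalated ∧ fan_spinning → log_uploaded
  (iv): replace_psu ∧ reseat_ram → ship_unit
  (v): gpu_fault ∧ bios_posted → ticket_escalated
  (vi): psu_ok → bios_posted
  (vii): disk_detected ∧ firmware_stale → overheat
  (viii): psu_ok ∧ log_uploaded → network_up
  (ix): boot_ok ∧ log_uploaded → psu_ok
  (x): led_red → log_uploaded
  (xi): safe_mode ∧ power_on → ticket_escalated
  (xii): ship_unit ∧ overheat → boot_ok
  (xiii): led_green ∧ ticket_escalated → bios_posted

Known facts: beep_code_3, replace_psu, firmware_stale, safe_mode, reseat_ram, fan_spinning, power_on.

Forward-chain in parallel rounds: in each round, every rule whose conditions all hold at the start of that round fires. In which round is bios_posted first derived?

[1] (i) [fan_spinning → update_required]; (ii) [firmware_stale → overheat]; (iv) [replace_psu ∧ reseat_ram → ship_unit]; (xi) [safe_mode ∧ power_on → ticket_escalated]. ⇒ new: update_required, overheat, ship_unit, ticket_escalated.
[2] (iii) [ticket_escalated ∧ fan_spinning → log_uploaded]; (xii) [ship_unit ∧ overheat → boot_ok]. ⇒ new: log_uploaded, boot_ok.
[3] (ix) [boot_ok ∧ log_uploaded → psu_ok]. ⇒ new: psu_ok.
[4] (vi) [psu_ok → bios_posted]; (viii) [psu_ok ∧ log_uploaded → network_up]. ⇒ new: bios_posted, network_up.
bios_posted first appears in round 4.

4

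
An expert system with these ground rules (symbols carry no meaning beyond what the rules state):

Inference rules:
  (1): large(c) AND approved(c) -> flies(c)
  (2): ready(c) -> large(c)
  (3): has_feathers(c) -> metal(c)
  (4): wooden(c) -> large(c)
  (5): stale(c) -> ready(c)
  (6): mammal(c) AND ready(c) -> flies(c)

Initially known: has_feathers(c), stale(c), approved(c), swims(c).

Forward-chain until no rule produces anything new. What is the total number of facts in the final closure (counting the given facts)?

8

Round 1: (3) [has_feathers(c) -> metal(c)]; (5) [stale(c) -> ready(c)]. Adds metal(c), ready(c).
Round 2: (2) [ready(c) -> large(c)]. Adds large(c).
Round 3: (1) [large(c) AND approved(c) -> flies(c)]. Adds flies(c).
Closure: {approved(c), flies(c), has_feathers(c), large(c), metal(c), ready(c), stale(c), swims(c)} — 8 facts.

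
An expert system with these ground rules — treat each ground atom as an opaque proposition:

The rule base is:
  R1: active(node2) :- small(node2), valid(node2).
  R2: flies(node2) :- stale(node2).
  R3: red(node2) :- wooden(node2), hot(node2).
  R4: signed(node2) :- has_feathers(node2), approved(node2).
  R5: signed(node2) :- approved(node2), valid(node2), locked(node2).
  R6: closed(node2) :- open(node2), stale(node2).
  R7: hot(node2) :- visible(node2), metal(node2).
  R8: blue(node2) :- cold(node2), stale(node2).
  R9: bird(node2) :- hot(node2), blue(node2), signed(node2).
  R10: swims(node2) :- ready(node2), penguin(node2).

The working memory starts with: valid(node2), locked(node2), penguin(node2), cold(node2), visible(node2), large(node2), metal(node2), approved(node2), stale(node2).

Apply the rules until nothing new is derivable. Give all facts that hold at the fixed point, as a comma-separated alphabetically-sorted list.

approved(node2), bird(node2), blue(node2), cold(node2), flies(node2), hot(node2), large(node2), locked(node2), metal(node2), penguin(node2), signed(node2), stale(node2), valid(node2), visible(node2)

Round 1 — R2, R5, R7, R8, derive flies(node2), signed(node2), hot(node2), blue(node2).
Round 2 — R9, derive bird(node2).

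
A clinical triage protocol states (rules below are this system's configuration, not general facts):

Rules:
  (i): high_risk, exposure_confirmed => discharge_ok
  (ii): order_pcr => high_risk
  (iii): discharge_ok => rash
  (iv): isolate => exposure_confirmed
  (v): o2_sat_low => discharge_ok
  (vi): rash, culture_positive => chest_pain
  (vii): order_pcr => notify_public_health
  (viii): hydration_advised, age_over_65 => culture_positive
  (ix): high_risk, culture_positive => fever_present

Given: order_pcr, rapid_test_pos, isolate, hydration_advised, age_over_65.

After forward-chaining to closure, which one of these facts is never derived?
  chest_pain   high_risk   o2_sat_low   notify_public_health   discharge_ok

o2_sat_low

Round 1 — (ii), (iv), (vii), (viii), derive high_risk, exposure_confirmed, notify_public_health, culture_positive.
Round 2 — (i), (ix), derive discharge_ok, fever_present.
Round 3 — (iii), derive rash.
Round 4 — (vi), derive chest_pain.
Derived: notify_public_health (round 1), discharge_ok (round 2), chest_pain (round 4), high_risk (round 1). o2_sat_low never appears in any round.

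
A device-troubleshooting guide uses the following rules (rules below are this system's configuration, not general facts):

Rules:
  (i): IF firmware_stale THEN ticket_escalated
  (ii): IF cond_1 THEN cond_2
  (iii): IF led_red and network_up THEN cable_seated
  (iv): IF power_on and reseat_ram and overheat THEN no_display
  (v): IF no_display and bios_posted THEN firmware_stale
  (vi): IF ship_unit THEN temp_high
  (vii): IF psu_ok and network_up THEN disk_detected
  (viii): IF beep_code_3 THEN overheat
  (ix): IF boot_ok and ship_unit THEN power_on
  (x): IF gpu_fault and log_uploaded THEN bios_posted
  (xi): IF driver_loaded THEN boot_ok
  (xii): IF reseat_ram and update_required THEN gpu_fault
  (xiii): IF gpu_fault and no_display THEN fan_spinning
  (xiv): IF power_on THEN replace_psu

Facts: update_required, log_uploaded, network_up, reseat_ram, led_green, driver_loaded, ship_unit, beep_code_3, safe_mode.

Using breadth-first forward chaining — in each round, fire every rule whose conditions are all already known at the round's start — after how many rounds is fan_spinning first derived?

Round 1 — (vi), (viii), (xi), (xii), derive temp_high, overheat, boot_ok, gpu_fault.
Round 2 — (ix), (x), derive power_on, bios_posted.
Round 3 — (iv), (xiv), derive no_display, replace_psu.
Round 4 — (v), (xiii), derive firmware_stale, fan_spinning.
fan_spinning first appears in round 4.

4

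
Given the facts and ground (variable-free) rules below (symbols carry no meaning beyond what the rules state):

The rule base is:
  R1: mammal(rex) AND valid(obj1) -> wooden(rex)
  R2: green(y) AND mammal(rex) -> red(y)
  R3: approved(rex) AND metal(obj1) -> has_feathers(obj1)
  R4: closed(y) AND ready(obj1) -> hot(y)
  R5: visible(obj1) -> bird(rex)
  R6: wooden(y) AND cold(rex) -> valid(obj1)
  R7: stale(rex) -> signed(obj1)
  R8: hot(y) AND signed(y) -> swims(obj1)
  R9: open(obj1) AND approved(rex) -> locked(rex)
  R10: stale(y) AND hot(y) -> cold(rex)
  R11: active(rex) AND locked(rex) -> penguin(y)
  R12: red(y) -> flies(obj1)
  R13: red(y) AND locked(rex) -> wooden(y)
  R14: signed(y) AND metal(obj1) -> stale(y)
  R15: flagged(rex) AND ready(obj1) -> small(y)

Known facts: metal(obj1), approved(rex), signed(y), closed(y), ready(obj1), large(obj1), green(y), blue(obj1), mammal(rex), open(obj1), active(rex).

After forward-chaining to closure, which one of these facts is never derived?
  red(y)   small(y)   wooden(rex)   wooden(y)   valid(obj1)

Round 1: R2 [green(y) AND mammal(rex) -> red(y)]; R3 [approved(rex) AND metal(obj1) -> has_feathers(obj1)]; R4 [closed(y) AND ready(obj1) -> hot(y)]; R9 [open(obj1) AND approved(rex) -> locked(rex)]; R14 [signed(y) AND metal(obj1) -> stale(y)]. New: red(y), has_feathers(obj1), hot(y), locked(rex), stale(y).
Round 2: R8 [hot(y) AND signed(y) -> swims(obj1)]; R10 [stale(y) AND hot(y) -> cold(rex)]; R11 [active(rex) AND locked(rex) -> penguin(y)]; R12 [red(y) -> flies(obj1)]; R13 [red(y) AND locked(rex) -> wooden(y)]. New: swims(obj1), cold(rex), penguin(y), flies(obj1), wooden(y).
Round 3: R6 [wooden(y) AND cold(rex) -> valid(obj1)]. New: valid(obj1).
Round 4: R1 [mammal(rex) AND valid(obj1) -> wooden(rex)]. New: wooden(rex).
Derived: valid(obj1) (round 3), red(y) (round 1), wooden(y) (round 2), wooden(rex) (round 4). small(y) never appears in any round.

small(y)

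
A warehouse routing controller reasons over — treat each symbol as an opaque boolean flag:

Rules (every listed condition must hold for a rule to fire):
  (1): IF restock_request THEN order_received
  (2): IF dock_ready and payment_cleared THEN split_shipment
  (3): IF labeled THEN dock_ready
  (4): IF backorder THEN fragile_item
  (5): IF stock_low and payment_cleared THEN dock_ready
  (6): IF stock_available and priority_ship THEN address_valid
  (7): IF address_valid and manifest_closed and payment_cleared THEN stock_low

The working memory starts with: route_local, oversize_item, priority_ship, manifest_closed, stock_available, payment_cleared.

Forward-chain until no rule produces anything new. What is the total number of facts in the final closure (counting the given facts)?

Round 1 fires (6), giving address_valid.
Round 2 fires (7), giving stock_low.
Round 3 fires (5), giving dock_ready.
Round 4 fires (2), giving split_shipment.
Closure: {address_valid, dock_ready, manifest_closed, oversize_item, payment_cleared, priority_ship, route_local, split_shipment, stock_available, stock_low} — 10 facts.

10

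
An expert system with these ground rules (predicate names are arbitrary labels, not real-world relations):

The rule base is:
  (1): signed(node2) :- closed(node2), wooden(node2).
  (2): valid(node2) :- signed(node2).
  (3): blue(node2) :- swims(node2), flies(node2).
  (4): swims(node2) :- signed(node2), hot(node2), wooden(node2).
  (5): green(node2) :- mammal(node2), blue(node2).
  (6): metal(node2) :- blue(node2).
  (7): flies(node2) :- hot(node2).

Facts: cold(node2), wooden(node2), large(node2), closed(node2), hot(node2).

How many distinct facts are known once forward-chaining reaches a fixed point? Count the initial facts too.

Round 1 — (1), (7), derive signed(node2), flies(node2).
Round 2 — (2), (4), derive valid(node2), swims(node2).
Round 3 — (3), derive blue(node2).
Round 4 — (6), derive metal(node2).
Closure: {blue(node2), closed(node2), cold(node2), flies(node2), hot(node2), large(node2), metal(node2), signed(node2), swims(node2), valid(node2), wooden(node2)} — 11 facts.

11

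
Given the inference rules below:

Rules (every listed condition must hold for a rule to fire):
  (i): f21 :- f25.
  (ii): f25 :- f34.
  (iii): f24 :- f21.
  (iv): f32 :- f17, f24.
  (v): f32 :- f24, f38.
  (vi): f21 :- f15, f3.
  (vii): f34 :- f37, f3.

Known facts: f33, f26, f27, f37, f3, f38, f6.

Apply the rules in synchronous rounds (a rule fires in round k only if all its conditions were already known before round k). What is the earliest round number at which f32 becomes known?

Round 1: (vii) [f34 :- f37, f3.]. Adds f34.
Round 2: (ii) [f25 :- f34.]. Adds f25.
Round 3: (i) [f21 :- f25.]. Adds f21.
Round 4: (iii) [f24 :- f21.]. Adds f24.
Round 5: (v) [f32 :- f24, f38.]. Adds f32.
f32 first appears in round 5.

5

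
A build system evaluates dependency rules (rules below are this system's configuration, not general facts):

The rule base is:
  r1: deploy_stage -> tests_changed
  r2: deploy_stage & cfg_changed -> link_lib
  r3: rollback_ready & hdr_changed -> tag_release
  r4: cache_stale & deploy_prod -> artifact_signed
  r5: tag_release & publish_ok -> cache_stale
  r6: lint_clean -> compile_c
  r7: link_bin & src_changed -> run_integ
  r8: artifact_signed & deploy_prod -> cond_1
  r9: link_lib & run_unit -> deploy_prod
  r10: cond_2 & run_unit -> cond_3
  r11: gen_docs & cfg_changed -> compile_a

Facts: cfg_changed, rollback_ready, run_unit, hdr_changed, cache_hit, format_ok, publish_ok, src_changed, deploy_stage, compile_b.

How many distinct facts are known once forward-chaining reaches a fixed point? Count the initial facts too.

[1] r1 [deploy_stage -> tests_changed]; r2 [deploy_stage & cfg_changed -> link_lib]; r3 [rollback_ready & hdr_changed -> tag_release]. ⇒ new: tests_changed, link_lib, tag_release.
[2] r5 [tag_release & publish_ok -> cache_stale]; r9 [link_lib & run_unit -> deploy_prod]. ⇒ new: cache_stale, deploy_prod.
[3] r4 [cache_stale & deploy_prod -> artifact_signed]. ⇒ new: artifact_signed.
[4] r8 [artifact_signed & deploy_prod -> cond_1]. ⇒ new: cond_1.
Closure: {artifact_signed, cache_hit, cache_stale, cfg_changed, compile_b, cond_1, deploy_prod, deploy_stage, format_ok, hdr_changed, link_lib, publish_ok, rollback_ready, run_unit, src_changed, tag_release, tests_changed} — 17 facts.

17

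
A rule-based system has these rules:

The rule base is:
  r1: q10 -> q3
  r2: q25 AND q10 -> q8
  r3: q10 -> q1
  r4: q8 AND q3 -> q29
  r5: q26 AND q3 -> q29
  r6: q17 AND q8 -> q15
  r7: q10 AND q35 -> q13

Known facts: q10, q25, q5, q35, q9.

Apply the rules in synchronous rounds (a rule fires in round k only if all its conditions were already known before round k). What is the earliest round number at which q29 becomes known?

Round 1: r1 [q10 -> q3]; r2 [q25 AND q10 -> q8]; r3 [q10 -> q1]; r7 [q10 AND q35 -> q13]. New: q3, q8, q1, q13.
Round 2: r4 [q8 AND q3 -> q29]. New: q29.
q29 first appears in round 2.

2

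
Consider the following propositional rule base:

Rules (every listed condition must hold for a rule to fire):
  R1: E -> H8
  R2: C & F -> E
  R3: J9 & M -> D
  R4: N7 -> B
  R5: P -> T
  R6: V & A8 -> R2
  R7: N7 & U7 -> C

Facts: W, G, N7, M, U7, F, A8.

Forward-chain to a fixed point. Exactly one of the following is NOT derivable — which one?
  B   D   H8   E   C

Round 1: R4 [N7 -> B]; R7 [N7 & U7 -> C]. Adds B, C.
Round 2: R2 [C & F -> E]. Adds E.
Round 3: R1 [E -> H8]. Adds H8.
Derived: B (round 1), H8 (round 3), E (round 2), C (round 1). D never appears in any round.

D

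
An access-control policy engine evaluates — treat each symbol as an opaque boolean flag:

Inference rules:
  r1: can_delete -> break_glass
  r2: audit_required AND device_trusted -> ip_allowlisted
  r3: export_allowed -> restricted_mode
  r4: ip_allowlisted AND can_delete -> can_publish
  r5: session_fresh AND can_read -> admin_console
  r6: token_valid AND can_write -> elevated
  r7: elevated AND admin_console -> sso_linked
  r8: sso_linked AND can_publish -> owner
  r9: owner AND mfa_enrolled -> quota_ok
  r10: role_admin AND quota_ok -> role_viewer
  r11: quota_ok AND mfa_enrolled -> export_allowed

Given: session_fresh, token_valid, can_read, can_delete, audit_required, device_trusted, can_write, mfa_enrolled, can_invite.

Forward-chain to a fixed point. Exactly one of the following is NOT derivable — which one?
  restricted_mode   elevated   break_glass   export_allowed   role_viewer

Round 1 — r1, r2, r5, r6, derive break_glass, ip_allowlisted, admin_console, elevated.
Round 2 — r4, r7, derive can_publish, sso_linked.
Round 3 — r8, derive owner.
Round 4 — r9, derive quota_ok.
Round 5 — r11, derive export_allowed.
Round 6 — r3, derive restricted_mode.
Derived: elevated (round 1), export_allowed (round 5), break_glass (round 1), restricted_mode (round 6). role_viewer never appears in any round.

role_viewer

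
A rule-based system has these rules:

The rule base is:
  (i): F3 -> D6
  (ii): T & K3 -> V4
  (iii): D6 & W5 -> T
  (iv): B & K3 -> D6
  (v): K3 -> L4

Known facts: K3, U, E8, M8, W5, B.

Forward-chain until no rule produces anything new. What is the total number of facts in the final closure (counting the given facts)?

Round 1: (iv) [B & K3 -> D6]; (v) [K3 -> L4]. Adds D6, L4.
Round 2: (iii) [D6 & W5 -> T]. Adds T.
Round 3: (ii) [T & K3 -> V4]. Adds V4.
Closure: {B, D6, E8, K3, L4, M8, T, U, V4, W5} — 10 facts.

10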